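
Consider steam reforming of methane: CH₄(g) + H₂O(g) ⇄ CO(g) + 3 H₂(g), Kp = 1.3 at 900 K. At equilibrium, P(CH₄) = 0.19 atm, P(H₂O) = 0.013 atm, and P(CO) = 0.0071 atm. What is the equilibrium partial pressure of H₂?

P(H₂) = 0.77 atm

At equilibrium, Kp = P(CO)·P(H₂)³ / (P(CH₄)·P(H₂O)) = 1.3.
(0.0071)·(P(H₂))³ / ((0.19)·(0.013)) = 1.3
P(H₂)³ = 0.452 ⇒ P(H₂) = 0.77 atm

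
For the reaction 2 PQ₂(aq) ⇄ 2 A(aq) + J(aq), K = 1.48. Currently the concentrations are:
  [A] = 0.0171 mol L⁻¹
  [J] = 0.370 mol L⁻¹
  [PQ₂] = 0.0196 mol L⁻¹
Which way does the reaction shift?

to the right

Q = [A]²·[J] / [PQ₂]² = (0.0171)²·(0.370) / (0.0196)² = 0.282
Q = 0.282 < K = 1.48, so the forward reaction proceeds.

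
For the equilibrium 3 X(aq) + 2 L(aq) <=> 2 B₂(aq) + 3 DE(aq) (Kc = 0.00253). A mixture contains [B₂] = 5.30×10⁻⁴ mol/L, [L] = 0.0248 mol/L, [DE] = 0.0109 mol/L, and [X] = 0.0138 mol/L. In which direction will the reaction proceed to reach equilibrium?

Qc = [B₂]²·[DE]³ / ([X]³·[L]²) = (5.30×10⁻⁴)²·(0.0109)³ / ((0.0138)³·(0.0248)²) = 2.25×10⁻⁴
Qc = 2.25×10⁻⁴ < Kc = 0.00253, so the forward reaction proceeds.

to the right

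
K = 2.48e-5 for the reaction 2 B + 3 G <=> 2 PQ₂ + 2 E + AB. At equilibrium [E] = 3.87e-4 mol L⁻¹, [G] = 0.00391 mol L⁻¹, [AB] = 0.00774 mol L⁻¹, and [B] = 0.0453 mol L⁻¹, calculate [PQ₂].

At equilibrium, K = [PQ₂]²·[E]²·[AB] / ([B]²·[G]³) = 2.48e-5.
([PQ₂])²·(3.87e-4)²·(0.00774) / ((0.0453)²·(0.00391)³) = 2.48e-5
[PQ₂]² = 2.62e-6 ⇒ [PQ₂] = 0.00162 mol L⁻¹

[PQ₂] = 0.00162 mol L⁻¹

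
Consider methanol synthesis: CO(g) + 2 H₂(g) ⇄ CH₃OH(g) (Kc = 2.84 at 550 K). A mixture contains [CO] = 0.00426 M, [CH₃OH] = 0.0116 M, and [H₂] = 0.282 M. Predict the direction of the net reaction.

reverse (toward reactants)

Qc = [CH₃OH] / ([CO]·[H₂]²) = (0.0116) / ((0.00426)·(0.282)²) = 34.2
Qc = 34.2 > Kc = 2.84, so the reverse reaction proceeds.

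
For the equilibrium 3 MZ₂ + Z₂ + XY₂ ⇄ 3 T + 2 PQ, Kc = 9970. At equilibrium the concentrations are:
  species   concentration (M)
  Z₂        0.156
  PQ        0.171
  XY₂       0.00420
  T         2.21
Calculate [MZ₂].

[MZ₂] = 0.364 M

At equilibrium, Kc = [T]³·[PQ]² / ([MZ₂]³·[Z₂]·[XY₂]) = 9970.
(2.21)³·(0.171)² / (([MZ₂])³·(0.156)·(0.00420)) = 9970
[MZ₂]³ = 0.0483 ⇒ [MZ₂] = 0.364 M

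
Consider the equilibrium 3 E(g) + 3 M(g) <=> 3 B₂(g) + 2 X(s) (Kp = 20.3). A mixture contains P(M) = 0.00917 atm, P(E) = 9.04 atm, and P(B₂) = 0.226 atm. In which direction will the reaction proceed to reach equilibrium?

neither direction; the system is at equilibrium

(X is a pure solid — omitted from Qp.)
Qp = P(B₂)³ / (P(E)³·P(M)³) = (0.226)³ / ((9.04)³·(0.00917)³) = 20.3
Qp = 20.3 = Kp, so the system is already at equilibrium.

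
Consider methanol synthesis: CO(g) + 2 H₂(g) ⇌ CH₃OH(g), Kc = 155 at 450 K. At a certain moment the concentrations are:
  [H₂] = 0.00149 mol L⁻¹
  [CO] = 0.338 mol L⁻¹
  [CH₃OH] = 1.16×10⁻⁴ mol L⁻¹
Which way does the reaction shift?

Qc = [CH₃OH] / ([CO]·[H₂]²) = (1.16×10⁻⁴) / ((0.338)·(0.00149)²) = 155
Qc = 155 = Kc, so the system is already at equilibrium.

neither direction; the system is at equilibrium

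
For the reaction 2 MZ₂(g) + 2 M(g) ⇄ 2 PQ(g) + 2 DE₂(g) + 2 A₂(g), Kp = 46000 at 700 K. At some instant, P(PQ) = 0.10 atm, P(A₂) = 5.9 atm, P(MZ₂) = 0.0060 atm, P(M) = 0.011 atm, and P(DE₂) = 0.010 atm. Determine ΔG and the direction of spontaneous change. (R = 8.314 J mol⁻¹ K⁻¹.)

Qp = P(PQ)²·P(DE₂)²·P(A₂)² / (P(MZ₂)²·P(M)²) = (0.10)²·(0.010)²·(5.9)² / ((0.0060)²·(0.011)²) = 7990
ΔG = RT ln(Qp/Kp) = (8.314 J mol⁻¹ K⁻¹)(700 K) × ln(7990/46000)
   = (5.820 kJ/mol)(-1.750) = -10.2 kJ/mol
ΔG < 0, so the forward reaction is spontaneous (proceeds forward).

ΔG = -10.2 kJ/mol; the forward reaction is spontaneous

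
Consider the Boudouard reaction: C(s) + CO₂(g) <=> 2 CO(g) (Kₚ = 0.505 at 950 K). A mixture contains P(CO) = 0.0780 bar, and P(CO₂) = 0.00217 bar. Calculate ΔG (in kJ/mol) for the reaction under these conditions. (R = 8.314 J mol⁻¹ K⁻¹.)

(C is a pure solid — omitted from Qₚ.)
Qₚ = P(CO)² / P(CO₂) = (0.0780)² / (0.00217) = 2.80
ΔG = RT ln(Qₚ/Kₚ) = (8.314 J mol⁻¹ K⁻¹)(950 K) × ln(2.80/0.505)
   = (7.898 kJ/mol)(1.713) = 13.5 kJ/mol
ΔG > 0, so the forward reaction is non-spontaneous (proceeds in reverse).

ΔG = 13.5 kJ/mol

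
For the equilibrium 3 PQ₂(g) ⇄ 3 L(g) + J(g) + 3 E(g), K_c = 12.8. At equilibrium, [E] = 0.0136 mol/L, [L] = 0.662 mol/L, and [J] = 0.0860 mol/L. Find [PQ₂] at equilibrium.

At equilibrium, K_c = [L]³·[J]·[E]³ / [PQ₂]³ = 12.8.
(0.662)³·(0.0860)·(0.0136)³ / ([PQ₂])³ = 12.8
[PQ₂]³ = 4.90×10⁻⁹ ⇒ [PQ₂] = 0.00170 mol/L

[PQ₂] = 0.00170 mol/L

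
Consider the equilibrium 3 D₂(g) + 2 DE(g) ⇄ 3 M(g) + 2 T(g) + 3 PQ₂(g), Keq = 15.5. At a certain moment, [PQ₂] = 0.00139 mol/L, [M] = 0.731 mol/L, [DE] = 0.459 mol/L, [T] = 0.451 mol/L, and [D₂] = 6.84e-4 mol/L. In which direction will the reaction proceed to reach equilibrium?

Q = [M]³·[T]²·[PQ₂]³ / ([D₂]³·[DE]²) = (0.731)³·(0.451)²·(0.00139)³ / ((6.84e-4)³·(0.459)²) = 3.16
Q = 3.16 < Keq = 15.5, so the forward reaction proceeds.

forward (toward products)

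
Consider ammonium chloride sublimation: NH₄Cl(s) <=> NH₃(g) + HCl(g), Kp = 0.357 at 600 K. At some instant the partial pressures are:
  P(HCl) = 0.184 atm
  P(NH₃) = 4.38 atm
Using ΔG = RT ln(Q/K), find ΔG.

ΔG = 4.06 kJ/mol

(NH₄Cl is a pure solid — omitted from Qp.)
Qp = P(NH₃)·P(HCl) = (4.38)·(0.184) = 0.806
ΔG = RT ln(Qp/Kp) = (8.314 J mol⁻¹ K⁻¹)(600 K) × ln(0.806/0.357)
   = (4.988 kJ/mol)(0.8143) = 4.06 kJ/mol
ΔG > 0, so the forward reaction is non-spontaneous (proceeds in reverse).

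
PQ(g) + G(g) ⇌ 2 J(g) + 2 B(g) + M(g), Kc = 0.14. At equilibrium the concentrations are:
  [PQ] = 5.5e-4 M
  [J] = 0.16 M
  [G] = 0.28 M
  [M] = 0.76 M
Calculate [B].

[B] = 0.033 M

At equilibrium, Kc = [J]²·[B]²·[M] / ([PQ]·[G]) = 0.14.
(0.16)²·([B])²·(0.76) / ((5.5e-4)·(0.28)) = 0.14
[B]² = 0.00111 ⇒ [B] = 0.033 M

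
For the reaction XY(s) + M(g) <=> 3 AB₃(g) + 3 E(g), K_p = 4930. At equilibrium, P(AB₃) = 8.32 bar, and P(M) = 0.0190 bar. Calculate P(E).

P(E) = 0.546 bar

(XY is a pure solid — omitted from K_p.)
At equilibrium, K_p = P(AB₃)³·P(E)³ / P(M) = 4930.
(8.32)³·(P(E))³ / (0.0190) = 4930
P(E)³ = 0.163 ⇒ P(E) = 0.546 bar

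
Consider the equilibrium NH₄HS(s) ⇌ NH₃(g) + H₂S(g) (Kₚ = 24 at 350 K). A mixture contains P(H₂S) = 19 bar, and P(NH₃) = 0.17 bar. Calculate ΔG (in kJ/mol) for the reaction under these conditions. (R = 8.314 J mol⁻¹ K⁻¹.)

ΔG = -5.84 kJ/mol

(NH₄HS is a pure solid — omitted from Qₚ.)
Qₚ = P(NH₃)·P(H₂S) = (0.17)·(19) = 3.23
ΔG = RT ln(Qₚ/Kₚ) = (8.314 J mol⁻¹ K⁻¹)(350 K) × ln(3.23/24)
   = (2.910 kJ/mol)(-2.006) = -5.84 kJ/mol
ΔG < 0, so the forward reaction is spontaneous (proceeds forward).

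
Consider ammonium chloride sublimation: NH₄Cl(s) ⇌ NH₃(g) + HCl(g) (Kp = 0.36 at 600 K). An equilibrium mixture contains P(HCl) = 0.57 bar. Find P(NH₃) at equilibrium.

P(NH₃) = 0.63 bar

(NH₄Cl is a pure solid — omitted from Kp.)
At equilibrium, Kp = P(NH₃)·P(HCl) = 0.36.
(P(NH₃))·(0.57) = 0.36
P(NH₃) = 0.632 = 0.63 bar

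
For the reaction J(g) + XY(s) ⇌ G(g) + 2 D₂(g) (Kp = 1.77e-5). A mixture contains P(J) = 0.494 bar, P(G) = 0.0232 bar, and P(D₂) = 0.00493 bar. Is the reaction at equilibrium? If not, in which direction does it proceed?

in the forward direction

(XY is a pure solid — omitted from Qp.)
Qp = P(G)·P(D₂)² / P(J) = (0.0232)·(0.00493)² / (0.494) = 1.14e-6
Qp = 1.14e-6 < Kp = 1.77e-5, so the forward reaction proceeds.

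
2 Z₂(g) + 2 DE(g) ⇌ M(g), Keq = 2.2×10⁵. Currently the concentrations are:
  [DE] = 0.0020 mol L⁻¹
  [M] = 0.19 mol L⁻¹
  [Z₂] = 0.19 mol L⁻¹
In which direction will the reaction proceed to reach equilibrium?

toward reactants

Q = [M] / ([Z₂]²·[DE]²) = (0.19) / ((0.19)²·(0.0020)²) = 1.3×10⁶
Q = 1.3×10⁶ > Keq = 2.2×10⁵, so the reverse reaction proceeds.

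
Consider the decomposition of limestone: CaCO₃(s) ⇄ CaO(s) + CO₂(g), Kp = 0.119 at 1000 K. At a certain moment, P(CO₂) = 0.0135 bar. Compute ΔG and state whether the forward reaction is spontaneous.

(CaCO₃, CaO are pure solids — omitted from Qp.)
Qp = P(CO₂) = 0.0135
ΔG = RT ln(Qp/Kp) = (8.314 J mol⁻¹ K⁻¹)(1000 K) × ln(0.0135/0.119)
   = (8.314 kJ/mol)(-2.176) = -18.1 kJ/mol
ΔG < 0, so the forward reaction is spontaneous (proceeds forward).

ΔG = -18.1 kJ/mol; the forward reaction is spontaneous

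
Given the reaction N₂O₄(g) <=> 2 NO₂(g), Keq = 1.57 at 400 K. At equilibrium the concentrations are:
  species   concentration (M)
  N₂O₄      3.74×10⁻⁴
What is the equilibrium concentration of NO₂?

At equilibrium, Keq = [NO₂]² / [N₂O₄] = 1.57.
([NO₂])² / (3.74×10⁻⁴) = 1.57
[NO₂]² = 5.87×10⁻⁴ ⇒ [NO₂] = 0.0242 M

[NO₂] = 0.0242 M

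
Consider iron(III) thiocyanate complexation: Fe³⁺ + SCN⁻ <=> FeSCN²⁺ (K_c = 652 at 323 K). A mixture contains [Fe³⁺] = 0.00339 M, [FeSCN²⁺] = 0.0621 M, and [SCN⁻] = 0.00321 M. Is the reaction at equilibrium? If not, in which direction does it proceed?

to the left

Q_c = [FeSCN²⁺] / ([Fe³⁺]·[SCN⁻]) = (0.0621) / ((0.00339)·(0.00321)) = 5710
Q_c = 5710 > K_c = 652, so the reverse reaction proceeds.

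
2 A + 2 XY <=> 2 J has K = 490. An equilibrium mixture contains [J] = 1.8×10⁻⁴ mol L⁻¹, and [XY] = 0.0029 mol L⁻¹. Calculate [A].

At equilibrium, K = [J]² / ([A]²·[XY]²) = 490.
(1.8×10⁻⁴)² / (([A])²·(0.0029)²) = 490
[A]² = 7.86×10⁻⁶ ⇒ [A] = 0.0028 mol L⁻¹

[A] = 0.0028 mol L⁻¹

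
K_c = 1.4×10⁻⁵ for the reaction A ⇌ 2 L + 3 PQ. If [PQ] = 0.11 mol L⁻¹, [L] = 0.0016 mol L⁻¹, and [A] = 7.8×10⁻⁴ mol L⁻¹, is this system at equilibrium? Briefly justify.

Q_c = [L]²·[PQ]³ / [A] = (0.0016)²·(0.11)³ / (7.8×10⁻⁴) = 4.4×10⁻⁶
Q_c = 4.4×10⁻⁶ < K_c = 1.4×10⁻⁵: net forward reaction.

no; Q < K, reaction proceeds forward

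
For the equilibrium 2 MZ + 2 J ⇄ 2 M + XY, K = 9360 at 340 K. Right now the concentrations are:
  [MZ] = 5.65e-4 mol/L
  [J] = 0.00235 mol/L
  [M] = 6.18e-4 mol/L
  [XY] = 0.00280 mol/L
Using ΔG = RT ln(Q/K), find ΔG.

Q = [M]²·[XY] / ([MZ]²·[J]²) = (6.18e-4)²·(0.00280) / ((5.65e-4)²·(0.00235)²) = 607
ΔG = RT ln(Q/K) = (8.314 J mol⁻¹ K⁻¹)(340 K) × ln(607/9360)
   = (2.827 kJ/mol)(-2.736) = -7.73 kJ/mol
ΔG < 0, so the forward reaction is spontaneous (proceeds forward).

ΔG = -7.73 kJ/mol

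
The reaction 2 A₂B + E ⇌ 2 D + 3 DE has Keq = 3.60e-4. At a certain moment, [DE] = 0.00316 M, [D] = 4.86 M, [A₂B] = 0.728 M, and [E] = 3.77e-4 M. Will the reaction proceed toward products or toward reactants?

Q = [D]²·[DE]³ / ([A₂B]²·[E]) = (4.86)²·(0.00316)³ / ((0.728)²·(3.77e-4)) = 0.00373
Q = 0.00373 > Keq = 3.60e-4, so the reverse reaction proceeds.

reverse (toward reactants)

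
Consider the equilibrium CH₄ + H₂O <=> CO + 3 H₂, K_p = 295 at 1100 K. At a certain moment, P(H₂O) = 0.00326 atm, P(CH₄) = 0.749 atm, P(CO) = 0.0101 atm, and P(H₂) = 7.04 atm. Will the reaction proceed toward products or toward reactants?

reverse (toward reactants)

Q_p = P(CO)·P(H₂)³ / (P(CH₄)·P(H₂O)) = (0.0101)·(7.04)³ / ((0.749)·(0.00326)) = 1440
Q_p = 1440 > K_p = 295, so the reverse reaction proceeds.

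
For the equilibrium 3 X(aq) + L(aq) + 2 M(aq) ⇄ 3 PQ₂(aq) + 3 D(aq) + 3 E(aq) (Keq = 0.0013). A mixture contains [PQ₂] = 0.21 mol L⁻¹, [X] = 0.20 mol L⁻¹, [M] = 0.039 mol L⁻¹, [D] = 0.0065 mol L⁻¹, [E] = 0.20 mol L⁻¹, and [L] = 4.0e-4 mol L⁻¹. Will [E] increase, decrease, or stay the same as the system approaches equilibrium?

decrease

Q = [PQ₂]³·[D]³·[E]³ / ([X]³·[L]·[M]²) = (0.21)³·(0.0065)³·(0.20)³ / ((0.20)³·(4.0e-4)·(0.039)²) = 0.0042
Q = 0.0042 > Keq = 0.0013: net reverse reaction.
E is a product, so it decreases.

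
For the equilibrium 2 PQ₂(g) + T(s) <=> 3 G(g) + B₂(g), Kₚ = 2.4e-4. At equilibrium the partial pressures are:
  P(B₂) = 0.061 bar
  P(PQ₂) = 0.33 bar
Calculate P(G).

(T is a pure solid — omitted from Kₚ.)
At equilibrium, Kₚ = P(G)³·P(B₂) / P(PQ₂)² = 2.4e-4.
(P(G))³·(0.061) / (0.33)² = 2.4e-4
P(G)³ = 4.28e-4 ⇒ P(G) = 0.075 bar

P(G) = 0.075 bar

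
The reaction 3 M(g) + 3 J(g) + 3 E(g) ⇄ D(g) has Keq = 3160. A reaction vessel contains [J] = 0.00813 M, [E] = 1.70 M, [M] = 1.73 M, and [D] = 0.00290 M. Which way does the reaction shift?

forward (toward products)

Q = [D] / ([M]³·[J]³·[E]³) = (0.00290) / ((1.73)³·(0.00813)³·(1.70)³) = 212
Q = 212 < Keq = 3160, so the forward reaction proceeds.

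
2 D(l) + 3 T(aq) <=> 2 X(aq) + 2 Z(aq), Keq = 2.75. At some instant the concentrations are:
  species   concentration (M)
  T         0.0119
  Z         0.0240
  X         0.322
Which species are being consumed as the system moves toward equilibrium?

(D is a pure liquid — omitted from Q.)
Q = [X]²·[Z]² / [T]³ = (0.322)²·(0.0240)² / (0.0119)³ = 35.4
Q = 35.4 > Keq = 2.75: net reverse reaction.

X, Z (products)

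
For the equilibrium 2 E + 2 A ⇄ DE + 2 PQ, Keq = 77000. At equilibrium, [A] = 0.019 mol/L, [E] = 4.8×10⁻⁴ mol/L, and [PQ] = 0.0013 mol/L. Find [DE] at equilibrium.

[DE] = 3.8 mol/L

At equilibrium, Keq = [DE]·[PQ]² / ([E]²·[A]²) = 77000.
([DE])·(0.0013)² / ((4.8×10⁻⁴)²·(0.019)²) = 77000
[DE] = 3.79 = 3.8 mol/L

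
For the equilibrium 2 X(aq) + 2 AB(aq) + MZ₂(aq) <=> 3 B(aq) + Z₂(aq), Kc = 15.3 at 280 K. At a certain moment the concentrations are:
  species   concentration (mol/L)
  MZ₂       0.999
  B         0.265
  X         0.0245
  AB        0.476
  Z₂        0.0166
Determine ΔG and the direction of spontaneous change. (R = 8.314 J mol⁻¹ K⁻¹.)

Qc = [B]³·[Z₂] / ([X]²·[AB]²·[MZ₂]) = (0.265)³·(0.0166) / ((0.0245)²·(0.476)²·(0.999)) = 2.27
ΔG = RT ln(Qc/Kc) = (8.314 J mol⁻¹ K⁻¹)(280 K) × ln(2.27/15.3)
   = (2.328 kJ/mol)(-1.908) = -4.44 kJ/mol
ΔG < 0, so the forward reaction is spontaneous (proceeds forward).

ΔG = -4.44 kJ/mol; the forward reaction is spontaneous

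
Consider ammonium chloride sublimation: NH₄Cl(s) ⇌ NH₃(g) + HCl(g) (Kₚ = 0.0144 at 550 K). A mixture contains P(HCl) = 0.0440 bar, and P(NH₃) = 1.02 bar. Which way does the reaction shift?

to the left

(NH₄Cl is a pure solid — omitted from Qₚ.)
Qₚ = P(NH₃)·P(HCl) = (1.02)·(0.0440) = 0.0449
Qₚ = 0.0449 > Kₚ = 0.0144, so the reverse reaction proceeds.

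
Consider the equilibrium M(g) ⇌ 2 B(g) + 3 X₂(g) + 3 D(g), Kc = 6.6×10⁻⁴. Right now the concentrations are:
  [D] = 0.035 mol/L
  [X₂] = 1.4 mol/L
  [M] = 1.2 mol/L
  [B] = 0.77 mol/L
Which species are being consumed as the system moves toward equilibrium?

Qc = [B]²·[X₂]³·[D]³ / [M] = (0.77)²·(1.4)³·(0.035)³ / (1.2) = 5.8×10⁻⁵
Qc = 5.8×10⁻⁵ < Kc = 6.6×10⁻⁴: net forward reaction.

M (reactants)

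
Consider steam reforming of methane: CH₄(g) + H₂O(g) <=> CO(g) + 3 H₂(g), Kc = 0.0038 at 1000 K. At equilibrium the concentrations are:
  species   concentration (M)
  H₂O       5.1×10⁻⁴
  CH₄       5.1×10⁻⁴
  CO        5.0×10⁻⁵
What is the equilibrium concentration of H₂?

[H₂] = 0.027 M

At equilibrium, Kc = [CO]·[H₂]³ / ([CH₄]·[H₂O]) = 0.0038.
(5.0×10⁻⁵)·([H₂])³ / ((5.1×10⁻⁴)·(5.1×10⁻⁴)) = 0.0038
[H₂]³ = 1.98×10⁻⁵ ⇒ [H₂] = 0.027 M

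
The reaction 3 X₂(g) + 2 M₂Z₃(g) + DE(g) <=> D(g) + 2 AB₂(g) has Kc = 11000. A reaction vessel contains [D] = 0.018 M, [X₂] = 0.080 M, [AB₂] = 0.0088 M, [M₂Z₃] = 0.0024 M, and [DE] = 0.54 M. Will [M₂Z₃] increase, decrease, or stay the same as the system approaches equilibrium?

decrease

Qc = [D]·[AB₂]² / ([X₂]³·[M₂Z₃]²·[DE]) = (0.018)·(0.0088)² / ((0.080)³·(0.0024)²·(0.54)) = 880
Qc = 880 < Kc = 11000: net forward reaction.
M₂Z₃ is a reactant, so it decreases.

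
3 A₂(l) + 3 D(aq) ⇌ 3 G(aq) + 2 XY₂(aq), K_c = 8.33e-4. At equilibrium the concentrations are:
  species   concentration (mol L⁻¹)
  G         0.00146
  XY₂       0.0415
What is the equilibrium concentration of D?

[D] = 0.00186 mol L⁻¹

(A₂ is a pure liquid — omitted from K_c.)
At equilibrium, K_c = [G]³·[XY₂]² / [D]³ = 8.33e-4.
(0.00146)³·(0.0415)² / ([D])³ = 8.33e-4
[D]³ = 6.43e-9 ⇒ [D] = 0.00186 mol L⁻¹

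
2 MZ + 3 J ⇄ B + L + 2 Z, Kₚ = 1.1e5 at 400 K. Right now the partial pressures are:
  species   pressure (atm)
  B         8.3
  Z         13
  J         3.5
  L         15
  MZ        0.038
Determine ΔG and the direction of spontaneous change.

ΔG = 3.75 kJ/mol; the forward reaction is non-spontaneous

Qₚ = P(B)·P(L)·P(Z)² / (P(MZ)²·P(J)³) = (8.3)·(15)·(13)² / ((0.038)²·(3.5)³) = 3.40e5
ΔG = RT ln(Qₚ/Kₚ) = (8.314 J mol⁻¹ K⁻¹)(400 K) × ln(3.40e5/1.1e5)
   = (3.326 kJ/mol)(1.128) = 3.75 kJ/mol
ΔG > 0, so the forward reaction is non-spontaneous (proceeds in reverse).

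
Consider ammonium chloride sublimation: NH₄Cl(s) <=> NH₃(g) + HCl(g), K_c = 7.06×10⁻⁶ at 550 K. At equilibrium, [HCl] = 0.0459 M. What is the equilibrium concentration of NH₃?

(NH₄Cl is a pure solid — omitted from K_c.)
At equilibrium, K_c = [NH₃]·[HCl] = 7.06×10⁻⁶.
([NH₃])·(0.0459) = 7.06×10⁻⁶
[NH₃] = 1.54×10⁻⁴ M

[NH₃] = 1.54×10⁻⁴ M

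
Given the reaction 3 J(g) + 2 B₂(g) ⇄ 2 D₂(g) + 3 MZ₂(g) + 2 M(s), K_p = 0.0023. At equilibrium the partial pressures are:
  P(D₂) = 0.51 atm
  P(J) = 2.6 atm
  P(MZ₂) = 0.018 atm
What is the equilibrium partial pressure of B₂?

(M is a pure solid — omitted from K_p.)
At equilibrium, K_p = P(D₂)²·P(MZ₂)³ / (P(J)³·P(B₂)²) = 0.0023.
(0.51)²·(0.018)³ / ((2.6)³·(P(B₂))²) = 0.0023
P(B₂)² = 3.75×10⁻⁵ ⇒ P(B₂) = 0.0061 atm

P(B₂) = 0.0061 atm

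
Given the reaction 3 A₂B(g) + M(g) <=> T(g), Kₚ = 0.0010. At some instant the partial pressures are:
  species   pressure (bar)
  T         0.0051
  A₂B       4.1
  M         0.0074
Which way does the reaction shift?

toward reactants

Qₚ = P(T) / (P(A₂B)³·P(M)) = (0.0051) / ((4.1)³·(0.0074)) = 0.010
Qₚ = 0.010 > Kₚ = 0.0010, so the reverse reaction proceeds.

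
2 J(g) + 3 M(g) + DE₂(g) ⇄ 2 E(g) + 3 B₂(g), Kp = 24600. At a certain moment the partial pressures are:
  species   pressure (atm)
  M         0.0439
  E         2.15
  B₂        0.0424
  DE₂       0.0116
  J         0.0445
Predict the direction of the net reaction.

Qp = P(E)²·P(B₂)³ / (P(J)²·P(M)³·P(DE₂)) = (2.15)²·(0.0424)³ / ((0.0445)²·(0.0439)³·(0.0116)) = 1.81×10⁵
Qp = 1.81×10⁵ > Kp = 24600, so the reverse reaction proceeds.

in the reverse direction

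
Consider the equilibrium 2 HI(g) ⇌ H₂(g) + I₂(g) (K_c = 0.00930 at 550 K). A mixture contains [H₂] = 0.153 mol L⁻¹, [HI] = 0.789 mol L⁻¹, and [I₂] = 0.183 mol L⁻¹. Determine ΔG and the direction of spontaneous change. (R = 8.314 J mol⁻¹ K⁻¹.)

ΔG = 7.21 kJ/mol; the forward reaction is non-spontaneous

Q_c = [H₂]·[I₂] / [HI]² = (0.153)·(0.183) / (0.789)² = 0.0450
ΔG = RT ln(Q_c/K_c) = (8.314 J mol⁻¹ K⁻¹)(550 K) × ln(0.0450/0.00930)
   = (4.573 kJ/mol)(1.577) = 7.21 kJ/mol
ΔG > 0, so the forward reaction is non-spontaneous (proceeds in reverse).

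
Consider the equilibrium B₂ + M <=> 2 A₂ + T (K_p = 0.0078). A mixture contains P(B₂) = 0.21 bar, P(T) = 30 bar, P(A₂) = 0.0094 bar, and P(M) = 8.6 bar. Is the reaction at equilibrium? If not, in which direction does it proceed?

Q_p = P(A₂)²·P(T) / (P(B₂)·P(M)) = (0.0094)²·(30) / ((0.21)·(8.6)) = 0.0015
Q_p = 0.0015 < K_p = 0.0078, so the forward reaction proceeds.

toward products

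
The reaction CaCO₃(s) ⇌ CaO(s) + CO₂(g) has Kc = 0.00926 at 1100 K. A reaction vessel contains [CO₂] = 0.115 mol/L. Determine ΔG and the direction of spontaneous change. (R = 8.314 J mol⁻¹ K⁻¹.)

(CaCO₃, CaO are pure solids — omitted from Qc.)
Qc = [CO₂] = 0.115
ΔG = RT ln(Qc/Kc) = (8.314 J mol⁻¹ K⁻¹)(1100 K) × ln(0.115/0.00926)
   = (9.145 kJ/mol)(2.519) = 23.0 kJ/mol
ΔG > 0, so the forward reaction is non-spontaneous (proceeds in reverse).

ΔG = 23.0 kJ/mol; the forward reaction is non-spontaneous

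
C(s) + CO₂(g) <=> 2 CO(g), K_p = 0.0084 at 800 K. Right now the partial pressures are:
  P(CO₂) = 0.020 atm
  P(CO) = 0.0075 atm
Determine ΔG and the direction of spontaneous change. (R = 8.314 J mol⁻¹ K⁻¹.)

ΔG = -7.28 kJ/mol; the forward reaction is spontaneous

(C is a pure solid — omitted from Q_p.)
Q_p = P(CO)² / P(CO₂) = (0.0075)² / (0.020) = 0.00281
ΔG = RT ln(Q_p/K_p) = (8.314 J mol⁻¹ K⁻¹)(800 K) × ln(0.00281/0.0084)
   = (6.651 kJ/mol)(-1.095) = -7.28 kJ/mol
ΔG < 0, so the forward reaction is spontaneous (proceeds forward).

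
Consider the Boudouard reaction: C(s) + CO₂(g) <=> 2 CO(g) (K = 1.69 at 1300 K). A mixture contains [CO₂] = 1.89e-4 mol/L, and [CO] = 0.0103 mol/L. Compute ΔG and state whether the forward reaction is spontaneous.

(C is a pure solid — omitted from Q.)
Q = [CO]² / [CO₂] = (0.0103)² / (1.89e-4) = 0.561
ΔG = RT ln(Q/K) = (8.314 J mol⁻¹ K⁻¹)(1300 K) × ln(0.561/1.69)
   = (10.81 kJ/mol)(-1.103) = -11.9 kJ/mol
ΔG < 0, so the forward reaction is spontaneous (proceeds forward).

ΔG = -11.9 kJ/mol; the forward reaction is spontaneous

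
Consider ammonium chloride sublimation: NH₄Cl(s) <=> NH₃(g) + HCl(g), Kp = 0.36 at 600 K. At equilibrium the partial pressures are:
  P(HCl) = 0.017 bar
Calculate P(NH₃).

P(NH₃) = 21 bar

(NH₄Cl is a pure solid — omitted from Kp.)
At equilibrium, Kp = P(NH₃)·P(HCl) = 0.36.
(P(NH₃))·(0.017) = 0.36
P(NH₃) = 21.2 = 21 bar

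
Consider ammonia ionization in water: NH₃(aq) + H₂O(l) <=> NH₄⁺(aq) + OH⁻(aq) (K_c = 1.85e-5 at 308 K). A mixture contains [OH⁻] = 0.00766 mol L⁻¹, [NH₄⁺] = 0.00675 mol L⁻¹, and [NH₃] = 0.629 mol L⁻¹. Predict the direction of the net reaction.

to the left

(H₂O is a pure liquid — omitted from Q_c.)
Q_c = [NH₄⁺]·[OH⁻] / [NH₃] = (0.00675)·(0.00766) / (0.629) = 8.22e-5
Q_c = 8.22e-5 > K_c = 1.85e-5, so the reverse reaction proceeds.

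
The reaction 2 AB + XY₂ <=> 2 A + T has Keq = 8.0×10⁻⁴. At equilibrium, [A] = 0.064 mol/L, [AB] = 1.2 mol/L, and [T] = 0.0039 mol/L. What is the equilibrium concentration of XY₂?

[XY₂] = 0.014 mol/L

At equilibrium, Keq = [A]²·[T] / ([AB]²·[XY₂]) = 8.0×10⁻⁴.
(0.064)²·(0.0039) / ((1.2)²·([XY₂])) = 8.0×10⁻⁴
[XY₂] = 0.0139 = 0.014 mol/L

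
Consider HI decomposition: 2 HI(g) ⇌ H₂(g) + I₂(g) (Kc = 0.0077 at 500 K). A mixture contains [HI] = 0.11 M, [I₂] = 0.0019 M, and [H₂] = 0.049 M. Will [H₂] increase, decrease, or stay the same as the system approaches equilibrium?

Qc = [H₂]·[I₂] / [HI]² = (0.049)·(0.0019) / (0.11)² = 0.0077
Qc = 0.0077 = Kc; the system is at equilibrium.

stay the same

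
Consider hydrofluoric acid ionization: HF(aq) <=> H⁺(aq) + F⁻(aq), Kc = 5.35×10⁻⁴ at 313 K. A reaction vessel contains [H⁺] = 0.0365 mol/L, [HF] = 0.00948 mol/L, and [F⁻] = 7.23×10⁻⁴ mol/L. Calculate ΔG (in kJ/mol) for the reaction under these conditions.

Qc = [H⁺]·[F⁻] / [HF] = (0.0365)·(7.23×10⁻⁴) / (0.00948) = 0.00278
ΔG = RT ln(Qc/Kc) = (8.314 J mol⁻¹ K⁻¹)(313 K) × ln(0.00278/5.35×10⁻⁴)
   = (2.602 kJ/mol)(1.648) = 4.29 kJ/mol
ΔG > 0, so the forward reaction is non-spontaneous (proceeds in reverse).

ΔG = 4.29 kJ/mol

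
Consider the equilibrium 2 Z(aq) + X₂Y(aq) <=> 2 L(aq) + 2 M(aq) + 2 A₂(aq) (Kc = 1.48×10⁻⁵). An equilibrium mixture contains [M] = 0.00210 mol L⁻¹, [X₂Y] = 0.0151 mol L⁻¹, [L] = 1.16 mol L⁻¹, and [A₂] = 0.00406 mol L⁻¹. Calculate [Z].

At equilibrium, Kc = [L]²·[M]²·[A₂]² / ([Z]²·[X₂Y]) = 1.48×10⁻⁵.
(1.16)²·(0.00210)²·(0.00406)² / (([Z])²·(0.0151)) = 1.48×10⁻⁵
[Z]² = 4.38×10⁻⁴ ⇒ [Z] = 0.0209 mol L⁻¹

[Z] = 0.0209 mol L⁻¹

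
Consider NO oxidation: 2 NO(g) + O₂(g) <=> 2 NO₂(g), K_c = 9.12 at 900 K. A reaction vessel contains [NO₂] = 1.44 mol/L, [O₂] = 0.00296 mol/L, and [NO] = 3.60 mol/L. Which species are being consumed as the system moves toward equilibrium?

NO₂ (products)

Q_c = [NO₂]² / ([NO]²·[O₂]) = (1.44)² / ((3.60)²·(0.00296)) = 54.1
Q_c = 54.1 > K_c = 9.12: net reverse reaction.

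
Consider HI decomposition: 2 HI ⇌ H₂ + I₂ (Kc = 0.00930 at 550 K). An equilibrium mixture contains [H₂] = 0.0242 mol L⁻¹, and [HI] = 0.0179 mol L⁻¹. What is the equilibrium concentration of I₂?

At equilibrium, Kc = [H₂]·[I₂] / [HI]² = 0.00930.
(0.0242)·([I₂]) / (0.0179)² = 0.00930
[I₂] = 1.23×10⁻⁴ mol L⁻¹

[I₂] = 1.23×10⁻⁴ mol L⁻¹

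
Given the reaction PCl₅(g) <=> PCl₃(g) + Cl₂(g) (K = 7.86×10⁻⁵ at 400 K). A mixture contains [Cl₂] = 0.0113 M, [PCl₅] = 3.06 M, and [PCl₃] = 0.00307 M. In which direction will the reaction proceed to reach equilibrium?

Q = [PCl₃]·[Cl₂] / [PCl₅] = (0.00307)·(0.0113) / (3.06) = 1.13×10⁻⁵
Q = 1.13×10⁻⁵ < K = 7.86×10⁻⁵, so the forward reaction proceeds.

in the forward direction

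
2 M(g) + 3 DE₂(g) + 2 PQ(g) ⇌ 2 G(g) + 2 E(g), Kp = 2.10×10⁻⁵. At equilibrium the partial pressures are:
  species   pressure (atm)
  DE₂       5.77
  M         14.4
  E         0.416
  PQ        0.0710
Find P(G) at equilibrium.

P(G) = 0.156 atm

At equilibrium, Kp = P(G)²·P(E)² / (P(M)²·P(DE₂)³·P(PQ)²) = 2.10×10⁻⁵.
(P(G))²·(0.416)² / ((14.4)²·(5.77)³·(0.0710)²) = 2.10×10⁻⁵
P(G)² = 0.0244 ⇒ P(G) = 0.156 atm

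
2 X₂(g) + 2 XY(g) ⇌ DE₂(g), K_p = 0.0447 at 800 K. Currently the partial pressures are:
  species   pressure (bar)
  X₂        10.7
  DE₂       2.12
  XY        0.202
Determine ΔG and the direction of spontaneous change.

ΔG = 15.4 kJ/mol; the forward reaction is non-spontaneous

Q_p = P(DE₂) / (P(X₂)²·P(XY)²) = (2.12) / ((10.7)²·(0.202)²) = 0.454
ΔG = RT ln(Q_p/K_p) = (8.314 J mol⁻¹ K⁻¹)(800 K) × ln(0.454/0.0447)
   = (6.651 kJ/mol)(2.318) = 15.4 kJ/mol
ΔG > 0, so the forward reaction is non-spontaneous (proceeds in reverse).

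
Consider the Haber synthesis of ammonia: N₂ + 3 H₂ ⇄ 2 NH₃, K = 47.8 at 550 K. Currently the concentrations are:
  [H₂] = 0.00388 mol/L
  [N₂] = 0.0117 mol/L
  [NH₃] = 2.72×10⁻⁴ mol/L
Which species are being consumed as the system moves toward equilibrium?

Q = [NH₃]² / ([N₂]·[H₂]³) = (2.72×10⁻⁴)² / ((0.0117)·(0.00388)³) = 108
Q = 108 > K = 47.8: net reverse reaction.

NH₃ (products)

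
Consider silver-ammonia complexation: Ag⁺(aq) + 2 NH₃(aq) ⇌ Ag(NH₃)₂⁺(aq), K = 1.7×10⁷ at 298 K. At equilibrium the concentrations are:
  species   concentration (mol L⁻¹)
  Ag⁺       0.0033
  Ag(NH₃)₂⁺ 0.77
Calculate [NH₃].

[NH₃] = 0.0037 mol L⁻¹

At equilibrium, K = [Ag(NH₃)₂⁺] / ([Ag⁺]·[NH₃]²) = 1.7×10⁷.
(0.77) / ((0.0033)·([NH₃])²) = 1.7×10⁷
[NH₃]² = 1.37×10⁻⁵ ⇒ [NH₃] = 0.0037 mol L⁻¹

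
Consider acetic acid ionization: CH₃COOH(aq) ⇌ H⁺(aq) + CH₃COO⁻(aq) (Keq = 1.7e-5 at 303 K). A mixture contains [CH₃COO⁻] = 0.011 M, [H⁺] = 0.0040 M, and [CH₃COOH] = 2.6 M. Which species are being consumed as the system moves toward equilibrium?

Q = [H⁺]·[CH₃COO⁻] / [CH₃COOH] = (0.0040)·(0.011) / (2.6) = 1.7e-5
Q = 1.7e-5 = Keq; the system is at equilibrium.

none (at equilibrium)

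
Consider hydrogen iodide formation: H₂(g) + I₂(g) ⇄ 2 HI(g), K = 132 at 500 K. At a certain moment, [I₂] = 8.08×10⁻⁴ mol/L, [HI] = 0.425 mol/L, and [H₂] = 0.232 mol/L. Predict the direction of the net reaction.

in the reverse direction

Q = [HI]² / ([H₂]·[I₂]) = (0.425)² / ((0.232)·(8.08×10⁻⁴)) = 964
Q = 964 > K = 132, so the reverse reaction proceeds.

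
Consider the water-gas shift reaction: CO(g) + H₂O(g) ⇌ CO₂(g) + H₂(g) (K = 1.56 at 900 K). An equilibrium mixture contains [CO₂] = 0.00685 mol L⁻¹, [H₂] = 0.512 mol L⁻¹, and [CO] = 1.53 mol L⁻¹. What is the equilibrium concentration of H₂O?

[H₂O] = 0.00147 mol L⁻¹

At equilibrium, K = [CO₂]·[H₂] / ([CO]·[H₂O]) = 1.56.
(0.00685)·(0.512) / ((1.53)·([H₂O])) = 1.56
[H₂O] = 0.00147 mol L⁻¹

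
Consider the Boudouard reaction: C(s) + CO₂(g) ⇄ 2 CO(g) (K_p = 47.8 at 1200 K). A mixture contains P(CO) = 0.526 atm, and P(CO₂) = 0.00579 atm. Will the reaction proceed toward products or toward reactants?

at equilibrium

(C is a pure solid — omitted from Q_p.)
Q_p = P(CO)² / P(CO₂) = (0.526)² / (0.00579) = 47.8
Q_p = 47.8 = K_p, so the system is already at equilibrium.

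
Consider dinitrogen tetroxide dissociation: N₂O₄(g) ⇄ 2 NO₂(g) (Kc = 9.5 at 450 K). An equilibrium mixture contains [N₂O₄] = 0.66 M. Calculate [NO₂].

[NO₂] = 2.5 M

At equilibrium, Kc = [NO₂]² / [N₂O₄] = 9.5.
([NO₂])² / (0.66) = 9.5
[NO₂]² = 6.27 ⇒ [NO₂] = 2.5 M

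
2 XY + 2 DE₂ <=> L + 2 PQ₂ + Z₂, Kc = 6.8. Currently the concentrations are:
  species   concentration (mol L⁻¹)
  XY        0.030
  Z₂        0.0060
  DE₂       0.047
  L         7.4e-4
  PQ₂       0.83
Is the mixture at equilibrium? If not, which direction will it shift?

Qc = [L]·[PQ₂]²·[Z₂] / ([XY]²·[DE₂]²) = (7.4e-4)·(0.83)²·(0.0060) / ((0.030)²·(0.047)²) = 1.5
Qc = 1.5 < Kc = 6.8: net forward reaction.

no; Q < K, reaction proceeds forward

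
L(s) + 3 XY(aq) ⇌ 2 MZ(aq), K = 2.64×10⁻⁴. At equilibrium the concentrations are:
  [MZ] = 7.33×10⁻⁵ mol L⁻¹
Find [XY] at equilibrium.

[XY] = 0.0273 mol L⁻¹

(L is a pure solid — omitted from K.)
At equilibrium, K = [MZ]² / [XY]³ = 2.64×10⁻⁴.
(7.33×10⁻⁵)² / ([XY])³ = 2.64×10⁻⁴
[XY]³ = 2.04×10⁻⁵ ⇒ [XY] = 0.0273 mol L⁻¹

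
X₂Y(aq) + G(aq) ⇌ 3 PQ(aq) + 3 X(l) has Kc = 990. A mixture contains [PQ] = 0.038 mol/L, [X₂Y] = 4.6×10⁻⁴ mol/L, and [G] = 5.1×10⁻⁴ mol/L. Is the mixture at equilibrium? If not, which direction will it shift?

(X is a pure liquid — omitted from Qc.)
Qc = [PQ]³ / ([X₂Y]·[G]) = (0.038)³ / ((4.6×10⁻⁴)·(5.1×10⁻⁴)) = 230
Qc = 230 < Kc = 990: net forward reaction.

no; Q < K, reaction proceeds forward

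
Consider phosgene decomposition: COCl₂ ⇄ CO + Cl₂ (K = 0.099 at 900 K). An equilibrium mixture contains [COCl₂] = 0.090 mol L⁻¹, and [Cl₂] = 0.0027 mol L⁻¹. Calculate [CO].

At equilibrium, K = [CO]·[Cl₂] / [COCl₂] = 0.099.
([CO])·(0.0027) / (0.090) = 0.099
[CO] = 3.30 = 3.3 mol L⁻¹

[CO] = 3.3 mol L⁻¹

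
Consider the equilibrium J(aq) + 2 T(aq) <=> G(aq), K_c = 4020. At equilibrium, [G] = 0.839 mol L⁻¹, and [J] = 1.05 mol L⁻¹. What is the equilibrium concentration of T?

[T] = 0.0141 mol L⁻¹

At equilibrium, K_c = [G] / ([J]·[T]²) = 4020.
(0.839) / ((1.05)·([T])²) = 4020
[T]² = 1.99×10⁻⁴ ⇒ [T] = 0.0141 mol L⁻¹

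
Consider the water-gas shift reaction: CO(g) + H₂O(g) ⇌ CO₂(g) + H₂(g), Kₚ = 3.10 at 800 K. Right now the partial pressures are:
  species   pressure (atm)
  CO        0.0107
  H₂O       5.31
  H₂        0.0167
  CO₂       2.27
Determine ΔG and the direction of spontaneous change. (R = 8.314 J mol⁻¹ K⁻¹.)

ΔG = -10.2 kJ/mol; the forward reaction is spontaneous

Qₚ = P(CO₂)·P(H₂) / (P(CO)·P(H₂O)) = (2.27)·(0.0167) / ((0.0107)·(5.31)) = 0.667
ΔG = RT ln(Qₚ/Kₚ) = (8.314 J mol⁻¹ K⁻¹)(800 K) × ln(0.667/3.10)
   = (6.651 kJ/mol)(-1.536) = -10.2 kJ/mol
ΔG < 0, so the forward reaction is spontaneous (proceeds forward).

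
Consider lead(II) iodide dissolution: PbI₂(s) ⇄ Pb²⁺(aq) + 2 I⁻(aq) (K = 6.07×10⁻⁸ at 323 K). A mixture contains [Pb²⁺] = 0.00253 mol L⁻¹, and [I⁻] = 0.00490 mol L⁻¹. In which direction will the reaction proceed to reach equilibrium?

at equilibrium

(PbI₂ is a pure solid — omitted from Q.)
Q = [Pb²⁺]·[I⁻]² = (0.00253)·(0.00490)² = 6.07×10⁻⁸
Q = 6.07×10⁻⁸ = K, so the system is already at equilibrium.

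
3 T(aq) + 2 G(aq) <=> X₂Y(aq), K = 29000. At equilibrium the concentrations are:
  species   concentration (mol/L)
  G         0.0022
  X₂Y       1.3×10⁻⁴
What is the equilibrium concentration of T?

[T] = 0.097 mol/L

At equilibrium, K = [X₂Y] / ([T]³·[G]²) = 29000.
(1.3×10⁻⁴) / (([T])³·(0.0022)²) = 29000
[T]³ = 9.26×10⁻⁴ ⇒ [T] = 0.097 mol/L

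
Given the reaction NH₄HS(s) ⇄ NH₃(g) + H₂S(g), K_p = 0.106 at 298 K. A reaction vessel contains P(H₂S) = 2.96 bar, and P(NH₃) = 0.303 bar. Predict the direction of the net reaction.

(NH₄HS is a pure solid — omitted from Q_p.)
Q_p = P(NH₃)·P(H₂S) = (0.303)·(2.96) = 0.897
Q_p = 0.897 > K_p = 0.106, so the reverse reaction proceeds.

to the left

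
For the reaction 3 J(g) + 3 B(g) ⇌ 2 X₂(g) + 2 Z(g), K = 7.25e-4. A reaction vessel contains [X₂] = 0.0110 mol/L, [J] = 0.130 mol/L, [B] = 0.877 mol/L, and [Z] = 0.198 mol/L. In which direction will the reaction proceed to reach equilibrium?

Q = [X₂]²·[Z]² / ([J]³·[B]³) = (0.0110)²·(0.198)² / ((0.130)³·(0.877)³) = 0.00320
Q = 0.00320 > K = 7.25e-4, so the reverse reaction proceeds.

to the left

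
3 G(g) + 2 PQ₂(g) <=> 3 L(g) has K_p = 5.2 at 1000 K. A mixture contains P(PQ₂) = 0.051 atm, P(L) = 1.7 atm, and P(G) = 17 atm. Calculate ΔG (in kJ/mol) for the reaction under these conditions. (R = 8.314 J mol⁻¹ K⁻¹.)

ΔG = -21.7 kJ/mol

Q_p = P(L)³ / (P(G)³·P(PQ₂)²) = (1.7)³ / ((17)³·(0.051)²) = 0.384
ΔG = RT ln(Q_p/K_p) = (8.314 J mol⁻¹ K⁻¹)(1000 K) × ln(0.384/5.2)
   = (8.314 kJ/mol)(-2.606) = -21.7 kJ/mol
ΔG < 0, so the forward reaction is spontaneous (proceeds forward).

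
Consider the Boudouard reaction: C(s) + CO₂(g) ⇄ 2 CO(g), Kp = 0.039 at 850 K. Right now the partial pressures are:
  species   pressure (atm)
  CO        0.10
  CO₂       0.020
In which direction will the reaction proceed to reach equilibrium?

in the reverse direction

(C is a pure solid — omitted from Qp.)
Qp = P(CO)² / P(CO₂) = (0.10)² / (0.020) = 0.50
Qp = 0.50 > Kp = 0.039, so the reverse reaction proceeds.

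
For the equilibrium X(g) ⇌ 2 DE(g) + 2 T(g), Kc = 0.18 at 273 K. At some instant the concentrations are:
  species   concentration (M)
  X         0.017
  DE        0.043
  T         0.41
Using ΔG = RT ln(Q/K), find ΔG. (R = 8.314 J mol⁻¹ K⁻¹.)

ΔG = -5.19 kJ/mol

Qc = [DE]²·[T]² / [X] = (0.043)²·(0.41)² / (0.017) = 0.0183
ΔG = RT ln(Qc/Kc) = (8.314 J mol⁻¹ K⁻¹)(273 K) × ln(0.0183/0.18)
   = (2.270 kJ/mol)(-2.286) = -5.19 kJ/mol
ΔG < 0, so the forward reaction is spontaneous (proceeds forward).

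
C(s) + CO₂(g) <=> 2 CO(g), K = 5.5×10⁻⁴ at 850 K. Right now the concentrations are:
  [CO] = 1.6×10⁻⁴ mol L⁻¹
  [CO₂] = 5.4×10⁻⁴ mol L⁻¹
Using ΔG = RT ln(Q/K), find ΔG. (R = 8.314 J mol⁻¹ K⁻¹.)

ΔG = -17.3 kJ/mol

(C is a pure solid — omitted from Q.)
Q = [CO]² / [CO₂] = (1.6×10⁻⁴)² / (5.4×10⁻⁴) = 4.74×10⁻⁵
ΔG = RT ln(Q/K) = (8.314 J mol⁻¹ K⁻¹)(850 K) × ln(4.74×10⁻⁵/5.5×10⁻⁴)
   = (7.067 kJ/mol)(-2.451) = -17.3 kJ/mol
ΔG < 0, so the forward reaction is spontaneous (proceeds forward).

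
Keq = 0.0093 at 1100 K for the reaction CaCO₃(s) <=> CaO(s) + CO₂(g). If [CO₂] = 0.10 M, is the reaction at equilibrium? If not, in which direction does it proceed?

to the left

(CaCO₃, CaO are pure solids — omitted from Q.)
Q = [CO₂] = 0.10
Q = 0.10 > Keq = 0.0093, so the reverse reaction proceeds.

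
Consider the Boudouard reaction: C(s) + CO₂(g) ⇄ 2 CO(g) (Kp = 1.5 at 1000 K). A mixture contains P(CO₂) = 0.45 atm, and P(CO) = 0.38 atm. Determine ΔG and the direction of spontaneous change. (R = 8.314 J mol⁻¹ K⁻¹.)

(C is a pure solid — omitted from Qp.)
Qp = P(CO)² / P(CO₂) = (0.38)² / (0.45) = 0.321
ΔG = RT ln(Qp/Kp) = (8.314 J mol⁻¹ K⁻¹)(1000 K) × ln(0.321/1.5)
   = (8.314 kJ/mol)(-1.542) = -12.8 kJ/mol
ΔG < 0, so the forward reaction is spontaneous (proceeds forward).

ΔG = -12.8 kJ/mol; the forward reaction is spontaneous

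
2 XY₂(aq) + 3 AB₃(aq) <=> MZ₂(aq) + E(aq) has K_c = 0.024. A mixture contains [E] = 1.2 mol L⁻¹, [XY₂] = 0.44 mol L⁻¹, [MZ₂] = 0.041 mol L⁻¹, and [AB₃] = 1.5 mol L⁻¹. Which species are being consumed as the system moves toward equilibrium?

Q_c = [MZ₂]·[E] / ([XY₂]²·[AB₃]³) = (0.041)·(1.2) / ((0.44)²·(1.5)³) = 0.075
Q_c = 0.075 > K_c = 0.024: net reverse reaction.

MZ₂, E (products)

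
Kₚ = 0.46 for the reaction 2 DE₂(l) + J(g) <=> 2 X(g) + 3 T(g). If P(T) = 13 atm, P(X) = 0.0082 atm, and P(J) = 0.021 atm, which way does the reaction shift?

reverse (toward reactants)

(DE₂ is a pure liquid — omitted from Qₚ.)
Qₚ = P(X)²·P(T)³ / P(J) = (0.0082)²·(13)³ / (0.021) = 7.0
Qₚ = 7.0 > Kₚ = 0.46, so the reverse reaction proceeds.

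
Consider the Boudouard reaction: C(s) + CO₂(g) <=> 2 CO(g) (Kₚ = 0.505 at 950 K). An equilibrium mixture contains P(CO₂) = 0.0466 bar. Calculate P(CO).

(C is a pure solid — omitted from Kₚ.)
At equilibrium, Kₚ = P(CO)² / P(CO₂) = 0.505.
(P(CO))² / (0.0466) = 0.505
P(CO)² = 0.0235 ⇒ P(CO) = 0.153 bar

P(CO) = 0.153 bar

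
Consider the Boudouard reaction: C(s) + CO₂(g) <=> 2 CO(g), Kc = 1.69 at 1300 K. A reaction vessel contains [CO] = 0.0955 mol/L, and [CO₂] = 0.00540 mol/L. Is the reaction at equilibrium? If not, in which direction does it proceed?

neither direction; the system is at equilibrium

(C is a pure solid — omitted from Qc.)
Qc = [CO]² / [CO₂] = (0.0955)² / (0.00540) = 1.69
Qc = 1.69 = Kc, so the system is already at equilibrium.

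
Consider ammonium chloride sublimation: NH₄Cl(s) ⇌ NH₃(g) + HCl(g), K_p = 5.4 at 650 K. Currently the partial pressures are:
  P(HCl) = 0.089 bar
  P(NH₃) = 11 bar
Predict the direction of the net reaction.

(NH₄Cl is a pure solid — omitted from Q_p.)
Q_p = P(NH₃)·P(HCl) = (11)·(0.089) = 0.98
Q_p = 0.98 < K_p = 5.4, so the forward reaction proceeds.

toward products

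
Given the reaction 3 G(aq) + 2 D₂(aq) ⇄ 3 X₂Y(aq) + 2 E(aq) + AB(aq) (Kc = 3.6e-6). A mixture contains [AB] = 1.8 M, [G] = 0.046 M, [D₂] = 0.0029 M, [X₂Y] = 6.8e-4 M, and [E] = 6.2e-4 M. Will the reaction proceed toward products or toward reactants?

in the forward direction

Qc = [X₂Y]³·[E]²·[AB] / ([G]³·[D₂]²) = (6.8e-4)³·(6.2e-4)²·(1.8) / ((0.046)³·(0.0029)²) = 2.7e-7
Qc = 2.7e-7 < Kc = 3.6e-6, so the forward reaction proceeds.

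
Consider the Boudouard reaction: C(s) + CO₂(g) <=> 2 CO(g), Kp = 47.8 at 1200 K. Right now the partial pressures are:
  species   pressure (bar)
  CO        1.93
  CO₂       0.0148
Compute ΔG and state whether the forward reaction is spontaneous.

(C is a pure solid — omitted from Qp.)
Qp = P(CO)² / P(CO₂) = (1.93)² / (0.0148) = 252
ΔG = RT ln(Qp/Kp) = (8.314 J mol⁻¹ K⁻¹)(1200 K) × ln(252/47.8)
   = (9.977 kJ/mol)(1.662) = 16.6 kJ/mol
ΔG > 0, so the forward reaction is non-spontaneous (proceeds in reverse).

ΔG = 16.6 kJ/mol; the forward reaction is non-spontaneous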